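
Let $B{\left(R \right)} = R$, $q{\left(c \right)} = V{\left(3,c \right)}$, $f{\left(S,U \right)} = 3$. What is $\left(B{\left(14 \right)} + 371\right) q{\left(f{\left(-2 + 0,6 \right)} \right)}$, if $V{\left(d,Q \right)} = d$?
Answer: $1155$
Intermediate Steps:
$q{\left(c \right)} = 3$
$\left(B{\left(14 \right)} + 371\right) q{\left(f{\left(-2 + 0,6 \right)} \right)} = \left(14 + 371\right) 3 = 385 \cdot 3 = 1155$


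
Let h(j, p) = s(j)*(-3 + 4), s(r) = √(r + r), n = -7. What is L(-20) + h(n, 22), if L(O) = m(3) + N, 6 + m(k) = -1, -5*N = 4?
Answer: -39/5 + I*√14 ≈ -7.8 + 3.7417*I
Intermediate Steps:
N = -⅘ (N = -⅕*4 = -⅘ ≈ -0.80000)
m(k) = -7 (m(k) = -6 - 1 = -7)
L(O) = -39/5 (L(O) = -7 - ⅘ = -39/5)
s(r) = √2*√r (s(r) = √(2*r) = √2*√r)
h(j, p) = √2*√j (h(j, p) = (√2*√j)*(-3 + 4) = (√2*√j)*1 = √2*√j)
L(-20) + h(n, 22) = -39/5 + √2*√(-7) = -39/5 + √2*(I*√7) = -39/5 + I*√14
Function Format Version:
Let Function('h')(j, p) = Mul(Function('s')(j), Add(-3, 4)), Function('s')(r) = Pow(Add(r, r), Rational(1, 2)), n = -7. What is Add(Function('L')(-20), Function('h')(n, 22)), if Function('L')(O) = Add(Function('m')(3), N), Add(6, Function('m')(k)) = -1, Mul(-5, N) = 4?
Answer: Add(Rational(-39, 5), Mul(I, Pow(14, Rational(1, 2)))) ≈ Add(-7.8000, Mul(3.7417, I))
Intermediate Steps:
N = Rational(-4, 5) (N = Mul(Rational(-1, 5), 4) = Rational(-4, 5) ≈ -0.80000)
Function('m')(k) = -7 (Function('m')(k) = Add(-6, -1) = -7)
Function('L')(O) = Rational(-39, 5) (Function('L')(O) = Add(-7, Rational(-4, 5)) = Rational(-39, 5))
Function('s')(r) = Mul(Pow(2, Rational(1, 2)), Pow(r, Rational(1, 2))) (Function('s')(r) = Pow(Mul(2, r), Rational(1, 2)) = Mul(Pow(2, Rational(1, 2)), Pow(r, Rational(1, 2))))
Function('h')(j, p) = Mul(Pow(2, Rational(1, 2)), Pow(j, Rational(1, 2))) (Function('h')(j, p) = Mul(Mul(Pow(2, Rational(1, 2)), Pow(j, Rational(1, 2))), Add(-3, 4)) = Mul(Mul(Pow(2, Rational(1, 2)), Pow(j, Rational(1, 2))), 1) = Mul(Pow(2, Rational(1, 2)), Pow(j, Rational(1, 2))))
Add(Function('L')(-20), Function('h')(n, 22)) = Add(Rational(-39, 5), Mul(Pow(2, Rational(1, 2)), Pow(-7, Rational(1, 2)))) = Add(Rational(-39, 5), Mul(Pow(2, Rational(1, 2)), Mul(I, Pow(7, Rational(1, 2))))) = Add(Rational(-39, 5), Mul(I, Pow(14, Rational(1, 2))))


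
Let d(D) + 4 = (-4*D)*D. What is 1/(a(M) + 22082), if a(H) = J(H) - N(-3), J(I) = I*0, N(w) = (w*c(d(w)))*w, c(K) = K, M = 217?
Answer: 1/22442 ≈ 4.4559e-5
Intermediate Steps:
d(D) = -4 - 4*D² (d(D) = -4 + (-4*D)*D = -4 - 4*D²)
N(w) = w²*(-4 - 4*w²) (N(w) = (w*(-4 - 4*w²))*w = w²*(-4 - 4*w²))
J(I) = 0
a(H) = 360 (a(H) = 0 - 4*(-3)²*(-1 - 1*(-3)²) = 0 - 4*9*(-1 - 1*9) = 0 - 4*9*(-1 - 9) = 0 - 4*9*(-10) = 0 - 1*(-360) = 0 + 360 = 360)
1/(a(M) + 22082) = 1/(360 + 22082) = 1/22442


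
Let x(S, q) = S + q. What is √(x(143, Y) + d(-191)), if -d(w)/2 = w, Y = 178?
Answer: √703 ≈ 26.514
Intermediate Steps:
d(w) = -2*w
√(x(143, Y) + d(-191)) = √((143 + 178) - 2*(-191)) = √(321 + 382) = √703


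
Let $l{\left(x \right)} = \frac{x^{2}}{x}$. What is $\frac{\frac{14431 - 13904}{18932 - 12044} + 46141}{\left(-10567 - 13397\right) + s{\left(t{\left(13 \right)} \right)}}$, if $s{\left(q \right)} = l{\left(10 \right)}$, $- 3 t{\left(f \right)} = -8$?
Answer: $- \frac{317819735}{164995152} \approx -1.9262$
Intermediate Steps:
$l{\left(x \right)} = x$
$t{\left(f \right)} = \frac{8}{3}$ ($t{\left(f \right)} = \left(- \frac{1}{3}\right) \left(-8\right) = \frac{8}{3}$)
$s{\left(q \right)} = 10$
$\frac{\frac{14431 - 13904}{18932 - 12044} + 46141}{\left(-10567 - 13397\right) + s{\left(t{\left(13 \right)} \right)}} = \frac{\frac{14431 - 13904}{18932 - 12044} + 46141}{\left(-10567 - 13397\right) + 10} = \frac{\frac{527}{6888} + 46141}{-23964 + 10} = \frac{527 \cdot \frac{1}{6888} + 46141}{-23954} = \left(\frac{527}{6888} + 46141\right) \left(- \frac{1}{23954}\right) = \frac{317819735}{6888} \left(- \frac{1}{23954}\right) = - \frac{317819735}{164995152}$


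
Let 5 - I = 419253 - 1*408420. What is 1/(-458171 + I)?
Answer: -1/468999 ≈ -2.1322e-6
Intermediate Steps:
I = -10828 (I = 5 - (419253 - 1*408420) = 5 - (419253 - 408420) = 5 - 1*10833 = 5 - 10833 = -10828)
1/(-458171 + I) = 1/(-458171 - 10828) = 1/(-468999) = -1/468999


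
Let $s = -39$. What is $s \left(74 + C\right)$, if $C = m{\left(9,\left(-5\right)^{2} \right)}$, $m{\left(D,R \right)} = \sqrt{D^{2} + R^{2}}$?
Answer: $-2886 - 39 \sqrt{706} \approx -3922.3$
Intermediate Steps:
$C = \sqrt{706}$ ($C = \sqrt{9^{2} + \left(\left(-5\right)^{2}\right)^{2}} = \sqrt{81 + 25^{2}} = \sqrt{81 + 625} = \sqrt{706} \approx 26.571$)
$s \left(74 + C\right) = - 39 \left(74 + \sqrt{706}\right) = -2886 - 39 \sqrt{706}$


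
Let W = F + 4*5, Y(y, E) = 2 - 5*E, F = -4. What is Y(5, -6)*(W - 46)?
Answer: -960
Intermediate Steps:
W = 16 (W = -4 + 4*5 = -4 + 20 = 16)
Y(5, -6)*(W - 46) = (2 - 5*(-6))*(16 - 46) = (2 + 30)*(-30) = 32*(-30) = -960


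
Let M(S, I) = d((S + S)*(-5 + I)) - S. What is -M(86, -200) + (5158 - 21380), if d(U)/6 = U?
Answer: 195424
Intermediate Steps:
d(U) = 6*U
M(S, I) = -S + 12*S*(-5 + I) (M(S, I) = 6*((S + S)*(-5 + I)) - S = 6*((2*S)*(-5 + I)) - S = 6*(2*S*(-5 + I)) - S = 12*S*(-5 + I) - S = -S + 12*S*(-5 + I))
-M(86, -200) + (5158 - 21380) = -86*(-61 + 12*(-200)) + (5158 - 21380) = -86*(-61 - 2400) - 16222 = -86*(-2461) - 16222 = -1*(-211646) - 16222 = 211646 - 16222 = 195424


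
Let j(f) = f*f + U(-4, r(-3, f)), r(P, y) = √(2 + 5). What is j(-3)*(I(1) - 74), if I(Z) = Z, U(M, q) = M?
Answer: -365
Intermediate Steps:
r(P, y) = √7
j(f) = -4 + f² (j(f) = f*f - 4 = f² - 4 = -4 + f²)
j(-3)*(I(1) - 74) = (-4 + (-3)²)*(1 - 74) = (-4 + 9)*(-73) = 5*(-73) = -365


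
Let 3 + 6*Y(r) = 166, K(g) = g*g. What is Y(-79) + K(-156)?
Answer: 146179/6 ≈ 24363.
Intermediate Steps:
K(g) = g²
Y(r) = 163/6 (Y(r) = -½ + (⅙)*166 = -½ + 83/3 = 163/6)
Y(-79) + K(-156) = 163/6 + (-156)² = 163/6 + 24336 = 146179/6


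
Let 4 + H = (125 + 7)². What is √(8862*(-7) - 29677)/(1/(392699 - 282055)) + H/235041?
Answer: 17420/235041 + 110644*I*√91711 ≈ 0.074115 + 3.3507e+7*I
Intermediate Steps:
H = 17420 (H = -4 + (125 + 7)² = -4 + 132² = -4 + 17424 = 17420)
√(8862*(-7) - 29677)/(1/(392699 - 282055)) + H/235041 = √(8862*(-7) - 29677)/(1/(392699 - 282055)) + 17420/235041 = √(-62034 - 29677)/(1/110644) + 17420*(1/235041) = √(-91711)/(1/110644) + 17420/235041 = (I*√91711)*110644 + 17420/235041 = 110644*I*√91711 + 17420/235041 = 17420/235041 + 110644*I*√91711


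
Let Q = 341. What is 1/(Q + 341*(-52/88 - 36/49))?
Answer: -98/10881 ≈ -0.0090065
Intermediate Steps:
1/(Q + 341*(-52/88 - 36/49)) = 1/(341 + 341*(-52/88 - 36/49)) = 1/(341 + 341*(-52*1/88 - 36*1/49)) = 1/(341 + 341*(-13/22 - 36/49)) = 1/(341 + 341*(-1429/1078)) = 1/(341 - 44299/98) = 1/(-10881/98) = -98/10881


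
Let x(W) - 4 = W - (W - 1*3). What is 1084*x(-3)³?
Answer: 371812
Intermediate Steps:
x(W) = 7 (x(W) = 4 + (W - (W - 1*3)) = 4 + (W - (W - 3)) = 4 + (W - (-3 + W)) = 4 + (W + (3 - W)) = 4 + 3 = 7)
1084*x(-3)³ = 1084*7³ = 1084*343 = 371812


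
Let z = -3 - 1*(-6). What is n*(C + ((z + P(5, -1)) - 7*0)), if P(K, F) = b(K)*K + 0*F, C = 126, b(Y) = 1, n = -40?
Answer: -5360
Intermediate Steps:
P(K, F) = K (P(K, F) = 1*K + 0*F = K + 0 = K)
z = 3 (z = -3 + 6 = 3)
n*(C + ((z + P(5, -1)) - 7*0)) = -40*(126 + ((3 + 5) - 7*0)) = -40*(126 + (8 + 0)) = -40*(126 + 8) = -40*134 = -5360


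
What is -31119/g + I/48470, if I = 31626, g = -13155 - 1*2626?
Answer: 1003713918/382452535 ≈ 2.6244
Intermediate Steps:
g = -15781 (g = -13155 - 2626 = -15781)
-31119/g + I/48470 = -31119/(-15781) + 31626/48470 = -31119*(-1/15781) + 31626*(1/48470) = 31119/15781 + 15813/24235 = 1003713918/382452535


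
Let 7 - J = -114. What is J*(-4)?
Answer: -484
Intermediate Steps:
J = 121 (J = 7 - 1*(-114) = 7 + 114 = 121)
J*(-4) = 121*(-4) = -484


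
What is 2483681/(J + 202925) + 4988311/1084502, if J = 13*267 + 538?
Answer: 931452040084/56105084217 ≈ 16.602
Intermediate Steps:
J = 4009 (J = 3471 + 538 = 4009)
2483681/(J + 202925) + 4988311/1084502 = 2483681/(4009 + 202925) + 4988311/1084502 = 2483681/206934 + 4988311*(1/1084502) = 2483681*(1/206934) + 4988311/1084502 = 2483681/206934 + 4988311/1084502 = 931452040084/56105084217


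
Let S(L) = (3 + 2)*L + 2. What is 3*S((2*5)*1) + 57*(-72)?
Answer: -3948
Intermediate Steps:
S(L) = 2 + 5*L (S(L) = 5*L + 2 = 2 + 5*L)
3*S((2*5)*1) + 57*(-72) = 3*(2 + 5*((2*5)*1)) + 57*(-72) = 3*(2 + 5*(10*1)) - 4104 = 3*(2 + 5*10) - 4104 = 3*(2 + 50) - 4104 = 3*52 - 4104 = 156 - 4104 = -3948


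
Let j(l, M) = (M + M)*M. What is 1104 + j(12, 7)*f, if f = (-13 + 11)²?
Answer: 1496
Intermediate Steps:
j(l, M) = 2*M² (j(l, M) = (2*M)*M = 2*M²)
f = 4 (f = (-2)² = 4)
1104 + j(12, 7)*f = 1104 + (2*7²)*4 = 1104 + (2*49)*4 = 1104 + 98*4 = 1104 + 392 = 1496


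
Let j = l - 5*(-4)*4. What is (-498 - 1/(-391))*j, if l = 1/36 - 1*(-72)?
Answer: -1065686141/14076 ≈ -75710.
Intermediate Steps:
l = 2593/36 (l = 1/36 + 72 = 2593/36 ≈ 72.028)
j = 5473/36 (j = 2593/36 - 5*(-4)*4 = 2593/36 - (-20)*4 = 2593/36 - 1*(-80) = 2593/36 + 80 = 5473/36 ≈ 152.03)
(-498 - 1/(-391))*j = (-498 - 1/(-391))*(5473/36) = (-498 - 1*(-1/391))*(5473/36) = (-498 + 1/391)*(5473/36) = -194717/391*5473/36 = -1065686141/14076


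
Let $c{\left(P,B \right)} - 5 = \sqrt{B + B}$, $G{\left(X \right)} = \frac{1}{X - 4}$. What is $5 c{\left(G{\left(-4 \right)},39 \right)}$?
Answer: $25 + 5 \sqrt{78} \approx 69.159$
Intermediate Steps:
$G{\left(X \right)} = \frac{1}{-4 + X}$
$c{\left(P,B \right)} = 5 + \sqrt{2} \sqrt{B}$ ($c{\left(P,B \right)} = 5 + \sqrt{B + B} = 5 + \sqrt{2 B} = 5 + \sqrt{2} \sqrt{B}$)
$5 c{\left(G{\left(-4 \right)},39 \right)} = 5 \left(5 + \sqrt{2} \sqrt{39}\right) = 5 \left(5 + \sqrt{78}\right) = 25 + 5 \sqrt{78}$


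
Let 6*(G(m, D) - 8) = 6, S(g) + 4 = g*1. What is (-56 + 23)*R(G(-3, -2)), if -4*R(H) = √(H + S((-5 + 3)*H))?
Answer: 33*I*√13/4 ≈ 29.746*I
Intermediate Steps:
S(g) = -4 + g (S(g) = -4 + g*1 = -4 + g)
G(m, D) = 9 (G(m, D) = 8 + (⅙)*6 = 8 + 1 = 9)
R(H) = -√(-4 - H)/4 (R(H) = -√(H + (-4 + (-5 + 3)*H))/4 = -√(H + (-4 - 2*H))/4 = -√(-4 - H)/4)
(-56 + 23)*R(G(-3, -2)) = (-56 + 23)*(-√(-4 - 1*9)/4) = -(-33)*√(-4 - 9)/4 = -(-33)*√(-13)/4 = -(-33)*I*√13/4 = 33*I*√13/4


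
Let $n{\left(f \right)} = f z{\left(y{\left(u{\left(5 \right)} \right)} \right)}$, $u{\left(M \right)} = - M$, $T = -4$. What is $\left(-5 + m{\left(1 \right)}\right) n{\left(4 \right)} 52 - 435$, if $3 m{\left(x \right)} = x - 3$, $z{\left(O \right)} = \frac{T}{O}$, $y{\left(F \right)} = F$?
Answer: $- \frac{20669}{15} \approx -1377.9$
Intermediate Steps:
$z{\left(O \right)} = - \frac{4}{O}$
$n{\left(f \right)} = \frac{4 f}{5}$ ($n{\left(f \right)} = f \left(- \frac{4}{\left(-1\right) 5}\right) = f \left(- \frac{4}{-5}\right) = f \left(\left(-4\right) \left(- \frac{1}{5}\right)\right) = f \frac{4}{5} = \frac{4 f}{5}$)
$m{\left(x \right)} = -1 + \frac{x}{3}$ ($m{\left(x \right)} = \frac{x - 3}{3} = \frac{-3 + x}{3} = -1 + \frac{x}{3}$)
$\left(-5 + m{\left(1 \right)}\right) n{\left(4 \right)} 52 - 435 = \left(-5 + \left(-1 + \frac{1}{3} \cdot 1\right)\right) \frac{4}{5} \cdot 4 \cdot 52 - 435 = \left(-5 + \left(-1 + \frac{1}{3}\right)\right) \frac{16}{5} \cdot 52 - 435 = \left(-5 - \frac{2}{3}\right) \frac{16}{5} \cdot 52 - 435 = \left(- \frac{17}{3}\right) \frac{16}{5} \cdot 52 - 435 = \left(- \frac{272}{15}\right) 52 - 435 = - \frac{14144}{15} - 435 = - \frac{20669}{15}$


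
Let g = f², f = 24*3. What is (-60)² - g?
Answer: -1584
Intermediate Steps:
f = 72
g = 5184 (g = 72² = 5184)
(-60)² - g = (-60)² - 1*5184 = 3600 - 5184 = -1584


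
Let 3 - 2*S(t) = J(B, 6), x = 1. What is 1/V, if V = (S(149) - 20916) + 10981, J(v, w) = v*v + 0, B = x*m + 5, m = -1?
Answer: -2/19883 ≈ -0.00010059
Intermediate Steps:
B = 4 (B = 1*(-1) + 5 = -1 + 5 = 4)
J(v, w) = v² (J(v, w) = v² + 0 = v²)
S(t) = -13/2 (S(t) = 3/2 - ½*4² = 3/2 - ½*16 = 3/2 - 8 = -13/2)
V = -19883/2 (V = (-13/2 - 20916) + 10981 = -41845/2 + 10981 = -19883/2 ≈ -9941.5)
1/V = 1/(-19883/2) = -2/19883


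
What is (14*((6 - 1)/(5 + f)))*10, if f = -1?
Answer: 175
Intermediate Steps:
(14*((6 - 1)/(5 + f)))*10 = (14*((6 - 1)/(5 - 1)))*10 = (14*(5/4))*10 = (35/2)*10 = 175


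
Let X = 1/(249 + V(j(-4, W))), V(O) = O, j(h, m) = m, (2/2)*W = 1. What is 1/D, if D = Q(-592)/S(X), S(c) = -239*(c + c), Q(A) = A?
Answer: 239/74000 ≈ 0.0032297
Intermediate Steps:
W = 1
X = 1/250 (X = 1/(249 + 1) = 1/250 ≈ 0.0040000)
S(c) = -478*c
D = 74000/239 (D = -592/((-478*1/250)) = -592/(-239/125) = -592*(-125/239) = 74000/239 ≈ 309.62)
1/D = 1/(74000/239) = 239/74000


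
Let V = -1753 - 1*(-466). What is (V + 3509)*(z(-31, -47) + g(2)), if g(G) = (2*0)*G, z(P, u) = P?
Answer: -68882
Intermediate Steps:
V = -1287 (V = -1753 + 466 = -1287)
g(G) = 0 (g(G) = 0*G = 0)
(V + 3509)*(z(-31, -47) + g(2)) = (-1287 + 3509)*(-31 + 0) = 2222*(-31) = -68882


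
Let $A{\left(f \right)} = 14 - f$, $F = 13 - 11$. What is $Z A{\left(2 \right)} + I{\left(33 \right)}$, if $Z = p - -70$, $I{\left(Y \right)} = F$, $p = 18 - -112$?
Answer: $2402$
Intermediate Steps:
$F = 2$
$p = 130$ ($p = 18 + 112 = 130$)
$I{\left(Y \right)} = 2$
$Z = 200$ ($Z = 130 - -70 = 130 + 70 = 200$)
$Z A{\left(2 \right)} + I{\left(33 \right)} = 200 \left(14 - 2\right) + 2 = 200 \cdot 12 + 2 = 2400 + 2 = 2402$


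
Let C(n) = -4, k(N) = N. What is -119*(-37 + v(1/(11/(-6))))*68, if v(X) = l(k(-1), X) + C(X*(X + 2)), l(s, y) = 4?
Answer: 299404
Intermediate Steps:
v(X) = 0 (v(X) = 4 - 4 = 0)
-119*(-37 + v(1/(11/(-6))))*68 = -119*(-37 + 0)*68 = -119*(-37)*68 = 4403*68 = 299404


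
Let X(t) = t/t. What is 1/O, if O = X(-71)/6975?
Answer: 6975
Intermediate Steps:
X(t) = 1
O = 1/6975 ≈ 0.00014337
1/O = 1/(1/6975) = 6975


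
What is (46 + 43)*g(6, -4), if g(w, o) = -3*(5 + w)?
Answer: -2937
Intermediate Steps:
g(w, o) = -15 - 3*w
(46 + 43)*g(6, -4) = (46 + 43)*(-15 - 3*6) = 89*(-15 - 18) = 89*(-33) = -2937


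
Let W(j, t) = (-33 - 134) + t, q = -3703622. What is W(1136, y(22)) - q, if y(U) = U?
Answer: 3703477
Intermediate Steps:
W(j, t) = -167 + t
W(1136, y(22)) - q = (-167 + 22) - 1*(-3703622) = -145 + 3703622 = 3703477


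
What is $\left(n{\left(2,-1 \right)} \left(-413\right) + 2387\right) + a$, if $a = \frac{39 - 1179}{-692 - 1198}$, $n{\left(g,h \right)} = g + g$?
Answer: $\frac{46343}{63} \approx 735.6$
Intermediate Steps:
$n{\left(g,h \right)} = 2 g$
$a = \frac{38}{63}$ ($a = - \frac{1140}{-1890} = \left(-1140\right) \left(- \frac{1}{1890}\right) = \frac{38}{63} \approx 0.60317$)
$\left(n{\left(2,-1 \right)} \left(-413\right) + 2387\right) + a = \left(2 \cdot 2 \left(-413\right) + 2387\right) + \frac{38}{63} = \left(4 \left(-413\right) + 2387\right) + \frac{38}{63} = \left(-1652 + 2387\right) + \frac{38}{63} = 735 + \frac{38}{63} = \frac{46343}{63}$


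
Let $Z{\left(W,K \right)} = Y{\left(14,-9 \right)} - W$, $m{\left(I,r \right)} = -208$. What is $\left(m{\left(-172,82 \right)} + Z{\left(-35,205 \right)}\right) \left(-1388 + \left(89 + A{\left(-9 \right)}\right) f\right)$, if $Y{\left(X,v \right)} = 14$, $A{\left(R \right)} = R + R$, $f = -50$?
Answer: $785142$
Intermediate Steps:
$A{\left(R \right)} = 2 R$
$Z{\left(W,K \right)} = 14 - W$
$\left(m{\left(-172,82 \right)} + Z{\left(-35,205 \right)}\right) \left(-1388 + \left(89 + A{\left(-9 \right)}\right) f\right) = \left(-208 + \left(14 - -35\right)\right) \left(-1388 + \left(89 + 2 \left(-9\right)\right) \left(-50\right)\right) = \left(-208 + \left(14 + 35\right)\right) \left(-1388 + \left(89 - 18\right) \left(-50\right)\right) = \left(-208 + 49\right) \left(-1388 + 71 \left(-50\right)\right) = - 159 \left(-1388 - 3550\right) = \left(-159\right) \left(-4938\right) = 785142$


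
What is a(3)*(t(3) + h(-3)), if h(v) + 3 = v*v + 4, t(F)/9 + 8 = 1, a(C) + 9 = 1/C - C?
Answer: 1855/3 ≈ 618.33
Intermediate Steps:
a(C) = -9 + 1/C - C (a(C) = -9 + (1/C - C) = -9 + 1/C - C)
t(F) = -63 (t(F) = -72 + 9*1 = -72 + 9 = -63)
h(v) = 1 + v² (h(v) = -3 + (v*v + 4) = -3 + (v² + 4) = -3 + (4 + v²) = 1 + v²)
a(3)*(t(3) + h(-3)) = (-9 + 1/3 - 1*3)*(-63 + (1 + (-3)²)) = (-9 + ⅓ - 3)*(-63 + (1 + 9)) = -35*(-63 + 10)/3 = -35/3*(-53) = 1855/3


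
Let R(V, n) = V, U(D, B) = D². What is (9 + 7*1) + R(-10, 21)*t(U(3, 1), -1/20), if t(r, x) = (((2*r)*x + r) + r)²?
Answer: -29081/10 ≈ -2908.1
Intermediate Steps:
t(r, x) = (2*r + 2*r*x)² (t(r, x) = ((2*r*x + r) + r)² = ((r + 2*r*x) + r)² = (2*r + 2*r*x)²)
(9 + 7*1) + R(-10, 21)*t(U(3, 1), -1/20) = (9 + 7*1) - 40*(3²)²*(1 - 1/20)² = (9 + 7) - 40*9²*(1 - 1*1/20)² = 16 - 40*81*(1 - 1/20)² = 16 - 40*81*(19/20)² = 16 - 40*81*361/400 = 16 - 10*29241/100 = 16 - 29241/10 = -29081/10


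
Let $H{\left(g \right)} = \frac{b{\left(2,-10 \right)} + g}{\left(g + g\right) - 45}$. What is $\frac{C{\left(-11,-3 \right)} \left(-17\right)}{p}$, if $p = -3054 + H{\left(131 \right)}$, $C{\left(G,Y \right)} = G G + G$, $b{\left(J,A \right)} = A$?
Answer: $\frac{405790}{662597} \approx 0.61242$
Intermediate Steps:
$H{\left(g \right)} = \frac{-10 + g}{-45 + 2 g}$ ($H{\left(g \right)} = \frac{-10 + g}{\left(g + g\right) - 45} = \frac{-10 + g}{2 g - 45} = \frac{-10 + g}{-45 + 2 g}$)
$C{\left(G,Y \right)} = G + G^{2}$ ($C{\left(G,Y \right)} = G^{2} + G = G + G^{2}$)
$p = - \frac{662597}{217}$ ($p = -3054 + \frac{-10 + 131}{-45 + 2 \cdot 131} = -3054 + \frac{1}{-45 + 262} \cdot 121 = -3054 + \frac{1}{217} \cdot 121 = -3054 + \frac{121}{217} = - \frac{662597}{217} \approx -3053.4$)
$\frac{C{\left(-11,-3 \right)} \left(-17\right)}{p} = \frac{- 11 \left(1 - 11\right) \left(-17\right)}{- \frac{662597}{217}} = \left(-11\right) \left(-10\right) \left(-17\right) \left(- \frac{217}{662597}\right) = 110 \left(-17\right) \left(- \frac{217}{662597}\right) = \left(-1870\right) \left(- \frac{217}{662597}\right) = \frac{405790}{662597}$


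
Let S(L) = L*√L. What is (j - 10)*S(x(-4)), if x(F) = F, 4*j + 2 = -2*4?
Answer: 100*I ≈ 100.0*I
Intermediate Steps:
j = -5/2 (j = -½ + (-2*4)/4 = -½ + (¼)*(-8) = -½ - 2 = -5/2 ≈ -2.5000)
S(L) = L^(3/2)
(j - 10)*S(x(-4)) = (-5/2 - 10)*(-4)^(3/2) = -(-100)*I = 100*I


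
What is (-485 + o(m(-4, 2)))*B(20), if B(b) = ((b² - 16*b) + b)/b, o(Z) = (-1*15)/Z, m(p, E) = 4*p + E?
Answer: -33875/14 ≈ -2419.6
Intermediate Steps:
m(p, E) = E + 4*p
o(Z) = -15/Z
B(b) = (b² - 15*b)/b
(-485 + o(m(-4, 2)))*B(20) = (-485 - 15/(2 + 4*(-4)))*(-15 + 20) = (-485 - 15/(2 - 16))*5 = (-485 - 15/(-14))*5 = (-485 - 15*(-1/14))*5 = (-485 + 15/14)*5 = -6775/14*5 = -33875/14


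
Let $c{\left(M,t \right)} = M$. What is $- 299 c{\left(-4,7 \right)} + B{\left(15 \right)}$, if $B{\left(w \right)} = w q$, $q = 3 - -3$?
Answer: $1286$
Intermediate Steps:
$q = 6$ ($q = 3 + 3 = 6$)
$B{\left(w \right)} = 6 w$ ($B{\left(w \right)} = w 6 = 6 w$)
$- 299 c{\left(-4,7 \right)} + B{\left(15 \right)} = \left(-299\right) \left(-4\right) + 6 \cdot 15 = 1196 + 90 = 1286$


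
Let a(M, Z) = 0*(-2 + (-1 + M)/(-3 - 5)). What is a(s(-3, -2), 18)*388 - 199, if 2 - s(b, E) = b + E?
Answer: -199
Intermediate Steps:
s(b, E) = 2 - E - b (s(b, E) = 2 - (b + E) = 2 - (E + b) = 2 + (-E - b) = 2 - E - b)
a(M, Z) = 0 (a(M, Z) = 0*(-2 + (-1 + M)/(-8)) = 0*(-2 + (-1 + M)*(-⅛)) = 0*(-2 + (⅛ - M/8)) = 0*(-15/8 - M/8) = 0)
a(s(-3, -2), 18)*388 - 199 = 0*388 - 199 = 0 - 199 = -199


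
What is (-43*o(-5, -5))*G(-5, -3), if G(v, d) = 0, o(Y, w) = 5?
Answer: 0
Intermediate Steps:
(-43*o(-5, -5))*G(-5, -3) = -43*5*0 = -215*0 = 0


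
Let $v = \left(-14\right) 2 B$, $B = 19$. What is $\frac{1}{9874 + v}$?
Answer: $\frac{1}{9342} \approx 0.00010704$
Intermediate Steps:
$v = -532$ ($v = \left(-14\right) 2 \cdot 19 = \left(-28\right) 19 = -532$)
$\frac{1}{9874 + v} = \frac{1}{9874 - 532} = \frac{1}{9342}$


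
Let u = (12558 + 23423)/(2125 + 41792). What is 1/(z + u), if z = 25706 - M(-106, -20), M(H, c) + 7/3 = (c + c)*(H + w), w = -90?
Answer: 43917/784759576 ≈ 5.5962e-5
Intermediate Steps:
M(H, c) = -7/3 + 2*c*(-90 + H) (M(H, c) = -7/3 + (c + c)*(H - 90) = -7/3 + (2*c)*(-90 + H) = -7/3 + 2*c*(-90 + H))
u = 35981/43917 ≈ 0.81930
z = 53605/3 (z = 25706 - (-7/3 - 180*(-20) + 2*(-106)*(-20)) = 25706 - (-7/3 + 3600 + 4240) = 25706 - 1*23513/3 = 25706 - 23513/3 = 53605/3 ≈ 17868.)
1/(z + u) = 1/(53605/3 + 35981/43917) = 1/(784759576/43917) = 43917/784759576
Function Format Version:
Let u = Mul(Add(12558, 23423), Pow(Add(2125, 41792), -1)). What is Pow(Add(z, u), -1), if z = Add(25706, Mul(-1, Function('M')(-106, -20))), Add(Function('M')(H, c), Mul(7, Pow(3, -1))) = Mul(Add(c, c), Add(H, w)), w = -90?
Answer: Rational(43917, 784759576) ≈ 5.5962e-5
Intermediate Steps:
Function('M')(H, c) = Add(Rational(-7, 3), Mul(2, c, Add(-90, H))) (Function('M')(H, c) = Add(Rational(-7, 3), Mul(Add(c, c), Add(H, -90))) = Add(Rational(-7, 3), Mul(Mul(2, c), Add(-90, H))) = Add(Rational(-7, 3), Mul(2, c, Add(-90, H))))
u = Rational(35981, 43917) (u = Mul(35981, Pow(43917, -1)) = Mul(35981, Rational(1, 43917)) = Rational(35981, 43917) ≈ 0.81930)
z = Rational(53605, 3) (z = Add(25706, Mul(-1, Add(Rational(-7, 3), Mul(-180, -20), Mul(2, -106, -20)))) = Add(25706, Mul(-1, Add(Rational(-7, 3), 3600, 4240))) = Add(25706, Mul(-1, Rational(23513, 3))) = Add(25706, Rational(-23513, 3)) = Rational(53605, 3) ≈ 17868.)
Pow(Add(z, u), -1) = Pow(Add(Rational(53605, 3), Rational(35981, 43917)), -1) = Pow(Rational(784759576, 43917), -1) = Rational(43917, 784759576)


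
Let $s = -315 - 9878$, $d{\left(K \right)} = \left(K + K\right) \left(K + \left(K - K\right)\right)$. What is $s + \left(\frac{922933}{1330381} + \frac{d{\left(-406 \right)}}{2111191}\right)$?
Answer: $- \frac{28626573720499568}{2808688393771} \approx -10192.0$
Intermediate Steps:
$d{\left(K \right)} = 2 K^{2}$ ($d{\left(K \right)} = 2 K \left(K + 0\right) = 2 K K = 2 K^{2}$)
$s = -10193$ ($s = -315 - 9878 = -10193$)
$s + \left(\frac{922933}{1330381} + \frac{d{\left(-406 \right)}}{2111191}\right) = -10193 + \left(\frac{922933}{1330381} + \frac{2 \left(-406\right)^{2}}{2111191}\right) = -10193 + \left(922933 \cdot \frac{1}{1330381} + 2 \cdot 164836 \cdot \frac{1}{2111191}\right) = -10193 + \left(\frac{922933}{1330381} + 329672 \cdot \frac{1}{2111191}\right) = -10193 + \left(\frac{922933}{1330381} + \frac{329672}{2111191}\right) = -10193 + \frac{2387077208235}{2808688393771} = - \frac{28626573720499568}{2808688393771}$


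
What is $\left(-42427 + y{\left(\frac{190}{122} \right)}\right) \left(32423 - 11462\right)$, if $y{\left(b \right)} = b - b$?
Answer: $-889312347$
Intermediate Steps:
$y{\left(b \right)} = 0$
$\left(-42427 + y{\left(\frac{190}{122} \right)}\right) \left(32423 - 11462\right) = \left(-42427 + 0\right) \left(32423 - 11462\right) = \left(-42427\right) 20961 = -889312347$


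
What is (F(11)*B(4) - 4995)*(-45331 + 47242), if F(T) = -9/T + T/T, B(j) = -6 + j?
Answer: -105007539/11 ≈ -9.5461e+6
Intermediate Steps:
B(j) = -6 + j (B(j) = -1*6 + j = -6 + j)
F(T) = 1 - 9/T (F(T) = -9/T + 1 = 1 - 9/T)
(F(11)*B(4) - 4995)*(-45331 + 47242) = (((-9 + 11)/11)*(-6 + 4) - 4995)*(-45331 + 47242) = (((1/11)*2)*(-2) - 4995)*1911 = ((2/11)*(-2) - 4995)*1911 = (-4/11 - 4995)*1911 = -54949/11*1911 = -105007539/11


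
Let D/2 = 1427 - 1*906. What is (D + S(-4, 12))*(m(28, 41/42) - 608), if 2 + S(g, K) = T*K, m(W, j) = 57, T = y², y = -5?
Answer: -738340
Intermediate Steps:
T = 25 (T = (-5)² = 25)
D = 1042 (D = 2*(1427 - 1*906) = 2*(1427 - 906) = 2*521 = 1042)
S(g, K) = -2 + 25*K
(D + S(-4, 12))*(m(28, 41/42) - 608) = (1042 + (-2 + 25*12))*(57 - 608) = (1042 + (-2 + 300))*(-551) = (1042 + 298)*(-551) = 1340*(-551) = -738340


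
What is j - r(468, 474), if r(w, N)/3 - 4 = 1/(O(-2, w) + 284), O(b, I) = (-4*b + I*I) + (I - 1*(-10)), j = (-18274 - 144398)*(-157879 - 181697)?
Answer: 12141312214745637/219794 ≈ 5.5240e+10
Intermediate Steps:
j = 55239507072 (j = -162672*(-339576) = 55239507072)
O(b, I) = 10 + I + I**2 - 4*b (O(b, I) = (-4*b + I**2) + (I + 10) = (I**2 - 4*b) + (10 + I) = 10 + I + I**2 - 4*b)
r(w, N) = 12 + 3/(302 + w + w**2) (r(w, N) = 12 + 3/((10 + w + w**2 - 4*(-2)) + 284) = 12 + 3/((10 + w + w**2 + 8) + 284) = 12 + 3/((18 + w + w**2) + 284) = 12 + 3/(302 + w + w**2))
j - r(468, 474) = 55239507072 - 3*(1209 + 4*468 + 4*468**2)/(302 + 468 + 468**2) = 55239507072 - 3*(1209 + 1872 + 4*219024)/(302 + 468 + 219024) = 55239507072 - 3*(1209 + 1872 + 876096)/219794 = 55239507072 - 3*879177/219794 = 55239507072 - 1*2637531/219794 = 55239507072 - 2637531/219794 = 12141312214745637/219794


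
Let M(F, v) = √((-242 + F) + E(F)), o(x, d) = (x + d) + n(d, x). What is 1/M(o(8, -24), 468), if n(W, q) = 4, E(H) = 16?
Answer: -I*√238/238 ≈ -0.06482*I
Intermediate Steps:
o(x, d) = 4 + d + x (o(x, d) = (x + d) + 4 = (d + x) + 4 = 4 + d + x)
M(F, v) = √(-226 + F) (M(F, v) = √((-242 + F) + 16) = √(-226 + F))
1/M(o(8, -24), 468) = 1/(√(-226 + (4 - 24 + 8))) = 1/(√(-226 - 12)) = 1/(√(-238)) = 1/(I*√238) = -I*√238/238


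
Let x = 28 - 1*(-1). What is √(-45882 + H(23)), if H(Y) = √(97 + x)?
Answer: √(-45882 + 3*√14) ≈ 214.17*I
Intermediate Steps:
x = 29 (x = 28 + 1 = 29)
H(Y) = 3*√14 (H(Y) = √(97 + 29) = √126 = 3*√14)
√(-45882 + H(23)) = √(-45882 + 3*√14)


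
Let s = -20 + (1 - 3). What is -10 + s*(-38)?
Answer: 826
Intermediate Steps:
s = -22 (s = -20 - 2 = -22)
-10 + s*(-38) = -10 - 22*(-38) = -10 + 836 = 826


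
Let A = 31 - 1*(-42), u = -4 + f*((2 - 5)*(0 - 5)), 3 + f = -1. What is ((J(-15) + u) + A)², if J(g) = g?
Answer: 36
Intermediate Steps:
f = -4 (f = -3 - 1 = -4)
u = -64 (u = -4 - 4*(2 - 5)*(0 - 5) = -4 - (-12)*(-5) = -4 - 4*15 = -4 - 60 = -64)
A = 73 (A = 31 + 42 = 73)
((J(-15) + u) + A)² = ((-15 - 64) + 73)² = (-79 + 73)² = (-6)² = 36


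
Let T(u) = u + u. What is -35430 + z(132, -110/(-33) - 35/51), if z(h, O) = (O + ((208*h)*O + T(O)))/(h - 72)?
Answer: -2326863/68 ≈ -34219.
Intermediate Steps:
T(u) = 2*u
z(h, O) = (3*O + 208*O*h)/(-72 + h) (z(h, O) = (O + ((208*h)*O + 2*O))/(h - 72) = (O + (208*O*h + 2*O))/(-72 + h) = (O + (2*O + 208*O*h))/(-72 + h) = (3*O + 208*O*h)/(-72 + h))
-35430 + z(132, -110/(-33) - 35/51) = -35430 + (-110/(-33) - 35/51)*(3 + 208*132)/(-72 + 132) = -35430 + (-110*(-1/33) - 35*1/51)*(3 + 27456)/60 = -35430 + (10/3 - 35/51)*(1/60)*27459 = -35430 + (45/17)*(1/60)*27459 = -35430 + 82377/68 = -2326863/68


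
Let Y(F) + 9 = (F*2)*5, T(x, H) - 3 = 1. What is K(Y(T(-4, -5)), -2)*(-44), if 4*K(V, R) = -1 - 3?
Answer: 44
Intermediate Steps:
T(x, H) = 4 (T(x, H) = 3 + 1 = 4)
Y(F) = -9 + 10*F (Y(F) = -9 + (F*2)*5 = -9 + (2*F)*5 = -9 + 10*F)
K(V, R) = -1 (K(V, R) = (-1 - 3)/4 = (1/4)*(-4) = -1)
K(Y(T(-4, -5)), -2)*(-44) = -1*(-44) = 44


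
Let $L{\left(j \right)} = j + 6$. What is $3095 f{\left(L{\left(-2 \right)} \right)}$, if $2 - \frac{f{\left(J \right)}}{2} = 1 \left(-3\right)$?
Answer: $30950$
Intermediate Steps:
$L{\left(j \right)} = 6 + j$
$f{\left(J \right)} = 10$ ($f{\left(J \right)} = 4 - 2 \cdot 1 \left(-3\right) = 4 - -6 = 4 + 6 = 10$)
$3095 f{\left(L{\left(-2 \right)} \right)} = 3095 \cdot 10 = 30950$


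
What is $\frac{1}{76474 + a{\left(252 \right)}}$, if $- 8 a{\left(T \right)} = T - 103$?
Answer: $\frac{8}{611643} \approx 1.308 \cdot 10^{-5}$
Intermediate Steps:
$a{\left(T \right)} = \frac{103}{8} - \frac{T}{8}$ ($a{\left(T \right)} = - \frac{T - 103}{8} = - \frac{-103 + T}{8} = \frac{103}{8} - \frac{T}{8}$)
$\frac{1}{76474 + a{\left(252 \right)}} = \frac{1}{76474 + \left(\frac{103}{8} - \frac{63}{2}\right)} = \frac{1}{76474 - \frac{149}{8}} = \frac{1}{\frac{611643}{8}} = \frac{8}{611643}$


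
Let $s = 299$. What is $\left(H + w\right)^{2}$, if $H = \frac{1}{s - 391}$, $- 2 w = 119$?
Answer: $\frac{29975625}{8464} \approx 3541.5$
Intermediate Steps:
$w = - \frac{119}{2}$ ($w = \left(- \frac{1}{2}\right) 119 = - \frac{119}{2} \approx -59.5$)
$H = - \frac{1}{92}$ ($H = \frac{1}{299 - 391} = \frac{1}{-92} = - \frac{1}{92} \approx -0.01087$)
$\left(H + w\right)^{2} = \left(- \frac{1}{92} - \frac{119}{2}\right)^{2} = \left(- \frac{5475}{92}\right)^{2} = \frac{29975625}{8464}$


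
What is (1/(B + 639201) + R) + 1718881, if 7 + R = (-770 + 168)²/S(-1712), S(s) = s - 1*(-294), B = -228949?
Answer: 499892252357637/290868668 ≈ 1.7186e+6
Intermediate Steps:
S(s) = 294 + s (S(s) = s + 294 = 294 + s)
R = -186165/709 (R = -7 + (-770 + 168)²/(294 - 1712) = -7 + (-602)²/(-1418) = -7 + 362404*(-1/1418) = -7 - 181202/709 = -186165/709 ≈ -262.57)
(1/(B + 639201) + R) + 1718881 = (1/(-228949 + 639201) - 186165/709) + 1718881 = (1/410252 - 186165/709) + 1718881 = -76374562871/290868668 + 1718881 = 499892252357637/290868668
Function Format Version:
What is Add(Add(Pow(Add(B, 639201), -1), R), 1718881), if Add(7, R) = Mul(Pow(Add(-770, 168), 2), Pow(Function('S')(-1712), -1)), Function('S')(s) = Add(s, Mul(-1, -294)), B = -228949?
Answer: Rational(499892252357637, 290868668) ≈ 1.7186e+6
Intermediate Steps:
Function('S')(s) = Add(294, s) (Function('S')(s) = Add(s, 294) = Add(294, s))
R = Rational(-186165, 709) (R = Add(-7, Mul(Pow(Add(-770, 168), 2), Pow(Add(294, -1712), -1))) = Add(-7, Mul(Pow(-602, 2), Pow(-1418, -1))) = Add(-7, Mul(362404, Rational(-1, 1418))) = Add(-7, Rational(-181202, 709)) = Rational(-186165, 709) ≈ -262.57)
Add(Add(Pow(Add(B, 639201), -1), R), 1718881) = Add(Add(Pow(Add(-228949, 639201), -1), Rational(-186165, 709)), 1718881) = Add(Add(Pow(410252, -1), Rational(-186165, 709)), 1718881) = Add(Add(Rational(1, 410252), Rational(-186165, 709)), 1718881) = Add(Rational(-76374562871, 290868668), 1718881) = Rational(499892252357637, 290868668)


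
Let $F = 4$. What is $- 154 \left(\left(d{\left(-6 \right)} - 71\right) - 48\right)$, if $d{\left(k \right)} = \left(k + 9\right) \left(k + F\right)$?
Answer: $19250$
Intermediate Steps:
$d{\left(k \right)} = \left(4 + k\right) \left(9 + k\right)$ ($d{\left(k \right)} = \left(k + 9\right) \left(k + 4\right) = \left(9 + k\right) \left(4 + k\right) = \left(4 + k\right) \left(9 + k\right)$)
$- 154 \left(\left(d{\left(-6 \right)} - 71\right) - 48\right) = - 154 \left(\left(\left(36 + \left(-6\right)^{2} + 13 \left(-6\right)\right) - 71\right) - 48\right) = - 154 \left(\left(\left(36 + 36 - 78\right) - 71\right) - 48\right) = - 154 \left(\left(-6 - 71\right) - 48\right) = - 154 \left(-77 - 48\right) = \left(-154\right) \left(-125\right) = 19250$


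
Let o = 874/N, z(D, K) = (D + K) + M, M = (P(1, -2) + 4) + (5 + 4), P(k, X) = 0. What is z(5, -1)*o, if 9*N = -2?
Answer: -66861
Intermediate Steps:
N = -2/9 (N = (⅑)*(-2) = -2/9 ≈ -0.22222)
M = 13 (M = (0 + 4) + (5 + 4) = 4 + 9 = 13)
z(D, K) = 13 + D + K (z(D, K) = (D + K) + 13 = 13 + D + K)
o = -3933 (o = 874/(-2/9) = 874*(-9/2) = -3933)
z(5, -1)*o = (13 + 5 - 1)*(-3933) = 17*(-3933) = -66861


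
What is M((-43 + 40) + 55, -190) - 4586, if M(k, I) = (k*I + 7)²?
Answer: 97471543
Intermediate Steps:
M(k, I) = (7 + I*k)² (M(k, I) = (I*k + 7)² = (7 + I*k)²)
M((-43 + 40) + 55, -190) - 4586 = (7 - 190*((-43 + 40) + 55))² - 4586 = (7 - 190*(-3 + 55))² - 4586 = (7 - 190*52)² - 4586 = (7 - 9880)² - 4586 = (-9873)² - 4586 = 97476129 - 4586 = 97471543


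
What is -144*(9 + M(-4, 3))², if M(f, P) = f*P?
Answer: -1296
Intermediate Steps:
M(f, P) = P*f
-144*(9 + M(-4, 3))² = -144*(9 + 3*(-4))² = -144*(9 - 12)² = -144*(-3)² = -144*9 = -1296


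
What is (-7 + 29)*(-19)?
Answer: -418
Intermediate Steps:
(-7 + 29)*(-19) = 22*(-19) = -418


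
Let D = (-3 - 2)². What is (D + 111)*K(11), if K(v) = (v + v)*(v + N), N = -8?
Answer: 8976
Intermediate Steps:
D = 25 (D = (-5)² = 25)
K(v) = 2*v*(-8 + v) (K(v) = (v + v)*(v - 8) = (2*v)*(-8 + v) = 2*v*(-8 + v))
(D + 111)*K(11) = (25 + 111)*(2*11*(-8 + 11)) = 136*(2*11*3) = 136*66 = 8976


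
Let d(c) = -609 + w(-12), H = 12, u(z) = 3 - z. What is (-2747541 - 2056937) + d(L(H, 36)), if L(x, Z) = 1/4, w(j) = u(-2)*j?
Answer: -4805147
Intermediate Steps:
w(j) = 5*j (w(j) = (3 - 1*(-2))*j = (3 + 2)*j = 5*j)
L(x, Z) = ¼
d(c) = -669 (d(c) = -609 + 5*(-12) = -609 - 60 = -669)
(-2747541 - 2056937) + d(L(H, 36)) = (-2747541 - 2056937) - 669 = -4804478 - 669 = -4805147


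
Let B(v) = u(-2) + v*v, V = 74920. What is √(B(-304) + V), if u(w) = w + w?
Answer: 2*√41833 ≈ 409.06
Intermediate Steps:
u(w) = 2*w
B(v) = -4 + v² (B(v) = 2*(-2) + v*v = -4 + v²)
√(B(-304) + V) = √((-4 + (-304)²) + 74920) = √((-4 + 92416) + 74920) = √(92412 + 74920) = √167332 = 2*√41833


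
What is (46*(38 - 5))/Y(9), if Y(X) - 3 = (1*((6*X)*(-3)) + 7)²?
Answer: 759/12014 ≈ 0.063176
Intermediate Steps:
Y(X) = 3 + (7 - 18*X)² (Y(X) = 3 + (1*((6*X)*(-3)) + 7)² = 3 + (1*(-18*X) + 7)² = 3 + (-18*X + 7)² = 3 + (7 - 18*X)²)
(46*(38 - 5))/Y(9) = (46*(38 - 5))/(3 + (-7 + 18*9)²) = (46*33)/(3 + (-7 + 162)²) = 1518/(3 + 155²) = 1518/(3 + 24025) = 1518/24028 = 1518*(1/24028) = 759/12014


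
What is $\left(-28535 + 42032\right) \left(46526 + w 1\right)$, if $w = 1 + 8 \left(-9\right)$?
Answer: $627003135$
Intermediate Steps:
$w = -71$ ($w = 1 - 72 = -71$)
$\left(-28535 + 42032\right) \left(46526 + w 1\right) = \left(-28535 + 42032\right) \left(46526 - 71\right) = 13497 \left(46526 - 71\right) = 13497 \cdot 46455 = 627003135$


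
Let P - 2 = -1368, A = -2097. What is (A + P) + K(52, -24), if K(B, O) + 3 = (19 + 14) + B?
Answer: -3381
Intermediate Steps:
P = -1366 (P = 2 - 1368 = -1366)
K(B, O) = 30 + B (K(B, O) = -3 + ((19 + 14) + B) = -3 + (33 + B) = 30 + B)
(A + P) + K(52, -24) = (-2097 - 1366) + (30 + 52) = -3463 + 82 = -3381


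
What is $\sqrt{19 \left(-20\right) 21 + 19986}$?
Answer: $3 \sqrt{1334} \approx 109.57$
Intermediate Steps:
$\sqrt{19 \left(-20\right) 21 + 19986} = \sqrt{\left(-380\right) 21 + 19986} = \sqrt{-7980 + 19986} = \sqrt{12006} = 3 \sqrt{1334}$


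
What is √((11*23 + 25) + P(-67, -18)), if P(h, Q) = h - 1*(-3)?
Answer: √214 ≈ 14.629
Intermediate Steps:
P(h, Q) = 3 + h (P(h, Q) = h + 3 = 3 + h)
√((11*23 + 25) + P(-67, -18)) = √((11*23 + 25) + (3 - 67)) = √((253 + 25) - 64) = √(278 - 64) = √214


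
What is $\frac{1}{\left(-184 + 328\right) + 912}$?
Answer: $\frac{1}{1056} \approx 0.00094697$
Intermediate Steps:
$\frac{1}{\left(-184 + 328\right) + 912} = \frac{1}{144 + 912} = \frac{1}{1056}$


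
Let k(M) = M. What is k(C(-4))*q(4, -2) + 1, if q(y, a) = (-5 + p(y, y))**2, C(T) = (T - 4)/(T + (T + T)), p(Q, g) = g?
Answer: 5/3 ≈ 1.6667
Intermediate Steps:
C(T) = (-4 + T)/(3*T) (C(T) = (-4 + T)/(T + 2*T) = (-4 + T)/((3*T)) = (-4 + T)*(1/(3*T)) = (-4 + T)/(3*T))
q(y, a) = (-5 + y)**2
k(C(-4))*q(4, -2) + 1 = ((1/3)*(-4 - 4)/(-4))*(-5 + 4)**2 + 1 = ((1/3)*(-1/4)*(-8))*(-1)**2 + 1 = (2/3)*1 + 1 = 2/3 + 1 = 5/3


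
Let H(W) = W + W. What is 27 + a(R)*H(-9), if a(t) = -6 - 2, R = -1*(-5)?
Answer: 171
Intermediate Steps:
H(W) = 2*W
R = 5
a(t) = -8
27 + a(R)*H(-9) = 27 - 16*(-9) = 27 - 8*(-18) = 27 + 144 = 171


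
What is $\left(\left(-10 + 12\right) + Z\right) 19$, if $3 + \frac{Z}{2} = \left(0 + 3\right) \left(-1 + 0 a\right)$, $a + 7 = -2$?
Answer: $-190$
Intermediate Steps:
$a = -9$ ($a = -7 - 2 = -9$)
$Z = -12$ ($Z = -6 + 2 \left(0 + 3\right) \left(-1 + 0 \left(-9\right)\right) = -6 + 2 \cdot 3 \left(-1 + 0\right) = -6 + 2 \cdot 3 \left(-1\right) = -6 + 2 \left(-3\right) = -6 - 6 = -12$)
$\left(\left(-10 + 12\right) + Z\right) 19 = \left(\left(-10 + 12\right) - 12\right) 19 = \left(2 - 12\right) 19 = \left(-10\right) 19 = -190$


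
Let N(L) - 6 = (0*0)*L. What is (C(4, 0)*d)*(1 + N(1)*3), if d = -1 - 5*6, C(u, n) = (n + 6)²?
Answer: -21204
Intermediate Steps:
C(u, n) = (6 + n)²
d = -31 (d = -1 - 30 = -31)
N(L) = 6 (N(L) = 6 + (0*0)*L = 6 + 0*L = 6 + 0 = 6)
(C(4, 0)*d)*(1 + N(1)*3) = ((6 + 0)²*(-31))*(1 + 6*3) = (6²*(-31))*(1 + 18) = (36*(-31))*19 = -1116*19 = -21204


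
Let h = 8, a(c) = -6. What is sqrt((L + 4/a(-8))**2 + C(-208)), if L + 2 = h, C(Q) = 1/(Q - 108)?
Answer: sqrt(6390073)/474 ≈ 5.3330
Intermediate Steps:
C(Q) = 1/(-108 + Q)
L = 6 (L = -2 + 8 = 6)
sqrt((L + 4/a(-8))**2 + C(-208)) = sqrt((6 + 4/(-6))**2 + 1/(-108 - 208)) = sqrt((6 + 4*(-1/6))**2 + 1/(-316)) = sqrt((6 - 2/3)**2 - 1/316) = sqrt((16/3)**2 - 1/316) = sqrt(256/9 - 1/316) = sqrt(80887/2844) = sqrt(6390073)/474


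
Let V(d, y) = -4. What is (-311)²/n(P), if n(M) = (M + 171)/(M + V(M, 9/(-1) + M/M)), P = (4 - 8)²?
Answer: 1160652/187 ≈ 6206.7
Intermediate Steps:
P = 16 (P = (-4)² = 16)
n(M) = (171 + M)/(-4 + M) (n(M) = (M + 171)/(M - 4) = (171 + M)/(-4 + M))
(-311)²/n(P) = (-311)²/(((171 + 16)/(-4 + 16))) = 96721/((187/12)) = 96721/(((1/12)*187)) = 96721/(187/12) = 96721*(12/187) = 1160652/187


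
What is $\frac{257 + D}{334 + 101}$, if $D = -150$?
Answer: $\frac{107}{435} \approx 0.24598$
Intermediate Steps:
$\frac{257 + D}{334 + 101} = \frac{257 - 150}{334 + 101} = \frac{107}{435}$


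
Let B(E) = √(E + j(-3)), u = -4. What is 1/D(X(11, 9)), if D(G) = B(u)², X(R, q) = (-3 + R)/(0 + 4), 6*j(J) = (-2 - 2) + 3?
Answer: -6/25 ≈ -0.24000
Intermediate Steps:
j(J) = -⅙ (j(J) = ((-2 - 2) + 3)/6 = (-4 + 3)/6 = (⅙)*(-1) = -⅙)
B(E) = √(-⅙ + E) (B(E) = √(E - ⅙) = √(-⅙ + E))
X(R, q) = -¾ + R/4 (X(R, q) = (-3 + R)/4 = (-3 + R)*(¼) = -¾ + R/4)
D(G) = -25/6 (D(G) = (√(-6 + 36*(-4))/6)² = (√(-6 - 144)/6)² = (√(-150)/6)² = ((5*I*√6)/6)² = (5*I*√6/6)² = -25/6)
1/D(X(11, 9)) = 1/(-25/6) = -6/25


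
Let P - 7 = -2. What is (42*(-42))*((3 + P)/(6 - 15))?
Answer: 1568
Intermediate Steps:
P = 5 (P = 7 - 2 = 5)
(42*(-42))*((3 + P)/(6 - 15)) = (42*(-42))*((3 + 5)/(6 - 15)) = -14112/(-9) = -14112*(-1)/9 = -1764*(-8/9) = 1568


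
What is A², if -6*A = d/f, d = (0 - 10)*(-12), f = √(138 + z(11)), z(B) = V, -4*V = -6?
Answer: 800/279 ≈ 2.8674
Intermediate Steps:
V = 3/2 (V = -¼*(-6) = 3/2 ≈ 1.5000)
z(B) = 3/2
f = 3*√62/2 (f = √(138 + 3/2) = √(279/2) = 3*√62/2 ≈ 11.811)
d = 120 (d = -10*(-12) = 120)
A = -20*√62/93 (A = -20/(3*√62/2) = -20*√62/93 ≈ -1.6933)
A² = (-20*√62/93)² = 800/279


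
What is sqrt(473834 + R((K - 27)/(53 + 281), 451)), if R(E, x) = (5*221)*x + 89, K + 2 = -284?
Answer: sqrt(972278) ≈ 986.04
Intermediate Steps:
K = -286 (K = -2 - 284 = -286)
R(E, x) = 89 + 1105*x (R(E, x) = 1105*x + 89 = 89 + 1105*x)
sqrt(473834 + R((K - 27)/(53 + 281), 451)) = sqrt(473834 + (89 + 1105*451)) = sqrt(473834 + (89 + 498355)) = sqrt(473834 + 498444) = sqrt(972278)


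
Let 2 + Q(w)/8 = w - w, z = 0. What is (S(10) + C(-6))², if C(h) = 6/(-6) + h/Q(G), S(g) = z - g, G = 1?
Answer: 7225/64 ≈ 112.89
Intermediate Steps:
Q(w) = -16 (Q(w) = -16 + 8*(w - w) = -16 + 8*0 = -16 + 0 = -16)
S(g) = -g (S(g) = 0 - g = -g)
C(h) = -1 - h/16 (C(h) = 6/(-6) + h/(-16) = 6*(-⅙) + h*(-1/16) = -1 - h/16)
(S(10) + C(-6))² = (-1*10 + (-1 - 1/16*(-6)))² = (-10 + (-1 + 3/8))² = (-10 - 5/8)² = (-85/8)² = 7225/64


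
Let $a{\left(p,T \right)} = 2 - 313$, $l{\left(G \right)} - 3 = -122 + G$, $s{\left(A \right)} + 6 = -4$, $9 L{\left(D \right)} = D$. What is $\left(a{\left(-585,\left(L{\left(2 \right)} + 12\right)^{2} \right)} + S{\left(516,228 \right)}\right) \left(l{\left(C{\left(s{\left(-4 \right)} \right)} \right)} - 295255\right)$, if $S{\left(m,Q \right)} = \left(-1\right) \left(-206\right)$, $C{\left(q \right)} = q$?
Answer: $31015320$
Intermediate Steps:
$L{\left(D \right)} = \frac{D}{9}$
$s{\left(A \right)} = -10$ ($s{\left(A \right)} = -6 - 4 = -10$)
$S{\left(m,Q \right)} = 206$
$l{\left(G \right)} = -119 + G$ ($l{\left(G \right)} = 3 + \left(-122 + G\right) = -119 + G$)
$a{\left(p,T \right)} = -311$ ($a{\left(p,T \right)} = 2 - 313 = -311$)
$\left(a{\left(-585,\left(L{\left(2 \right)} + 12\right)^{2} \right)} + S{\left(516,228 \right)}\right) \left(l{\left(C{\left(s{\left(-4 \right)} \right)} \right)} - 295255\right) = \left(-311 + 206\right) \left(\left(-119 - 10\right) - 295255\right) = - 105 \left(-129 - 295255\right) = \left(-105\right) \left(-295384\right) = 31015320$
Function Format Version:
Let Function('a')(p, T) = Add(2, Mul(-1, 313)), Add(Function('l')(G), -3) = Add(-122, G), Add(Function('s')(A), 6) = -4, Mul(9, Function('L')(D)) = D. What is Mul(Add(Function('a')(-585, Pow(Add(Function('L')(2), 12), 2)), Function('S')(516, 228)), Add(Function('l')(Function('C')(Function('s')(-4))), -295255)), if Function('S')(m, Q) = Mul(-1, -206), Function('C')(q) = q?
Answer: 31015320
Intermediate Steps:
Function('L')(D) = Mul(Rational(1, 9), D)
Function('s')(A) = -10 (Function('s')(A) = Add(-6, -4) = -10)
Function('S')(m, Q) = 206
Function('l')(G) = Add(-119, G) (Function('l')(G) = Add(3, Add(-122, G)) = Add(-119, G))
Function('a')(p, T) = -311 (Function('a')(p, T) = Add(2, -313) = -311)
Mul(Add(Function('a')(-585, Pow(Add(Function('L')(2), 12), 2)), Function('S')(516, 228)), Add(Function('l')(Function('C')(Function('s')(-4))), -295255)) = Mul(Add(-311, 206), Add(Add(-119, -10), -295255)) = Mul(-105, Add(-129, -295255)) = Mul(-105, -295384) = 31015320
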